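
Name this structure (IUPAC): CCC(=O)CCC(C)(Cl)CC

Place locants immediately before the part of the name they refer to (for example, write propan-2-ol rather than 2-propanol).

6-chloro-6-methyloctan-3-one

Counting along the main chain through the carbonyl gives 8 carbons: the parent is octane.
A ketone (C=O on an internal carbon) is the principal characteristic group, giving the suffix -one.
The numbering direction is chosen so that numbering from this end puts the carbonyl group at C-3 rather than C-6.
This places the carbonyl at C-3; a chloro group at C-6; a methyl group at C-6.
Substituent prefixes are cited in alphabetical order (multiplying prefixes like di-/tri- are ignored for ordering).
Assembling the pieces gives 6-chloro-6-methyloctan-3-one.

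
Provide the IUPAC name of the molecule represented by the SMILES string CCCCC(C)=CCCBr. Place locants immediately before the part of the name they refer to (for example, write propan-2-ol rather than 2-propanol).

Counting along the main chain through the multiple bond gives 8 carbons: the parent is octane.
There is one C=C double bond, indicated by the ending -ene.
Number the chain so that numbering from this end puts the double bond at C-3 rather than C-5.
This places the double bond between C-3 and C-4; a bromo group at C-1; a methyl group at C-4.
Substituent prefixes are cited in alphabetical order (multiplying prefixes like di-/tri- are ignored for ordering).
Assembling the pieces gives 1-bromo-4-methyloct-3-ene.

1-bromo-4-methyloct-3-ene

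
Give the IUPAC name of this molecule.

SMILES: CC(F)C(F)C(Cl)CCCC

The longest carbon chain is 8 atoms: the parent is octane.
The numbering direction is chosen so that the substituent locant set {2,3,4} is lower than {5,6,7} at the first point of difference.
With this numbering: a chloro group at C-4; fluoro groups at C-2 and C-3.
The substituents are ordered alphabetically, ignoring any di-/tri- multipliers.
Assembling the pieces gives 4-chloro-2,3-difluorooctane.

4-chloro-2,3-difluorooctane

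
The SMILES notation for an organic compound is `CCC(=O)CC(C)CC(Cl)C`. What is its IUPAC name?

The longest carbon chain that includes the carbonyl has 8 carbons, so the parent hydride is octane.
The principal characteristic group is a ketone (C=O on an internal carbon), named with the suffix -one.
Number the chain so that numbering from this end puts the carbonyl group at C-3 rather than C-6.
This places the carbonyl at C-3; a chloro group at C-7; a methyl group at C-5.
Prefixes are listed alphabetically: chloro, methyl.
Assembling the pieces gives 7-chloro-5-methyloctan-3-one.

7-chloro-5-methyloctan-3-one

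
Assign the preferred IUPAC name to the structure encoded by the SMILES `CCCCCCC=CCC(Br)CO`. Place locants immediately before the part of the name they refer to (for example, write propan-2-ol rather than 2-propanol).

Counting along the main chain through the –OH group and the multiple bond gives 11 carbons: the parent is undecane.
The highest-priority functional group is an alcohol (–OH), so the name ends in -ol.
A C=C double bond in the chain gives the infix -ene-.
Number the chain so that numbering from this end puts the hydroxyl group at C-1 rather than C-11.
This places the hydroxyl at C-1; the double bond between C-4 and C-5; a bromo group at C-2.
The name is 2-bromoundec-4-en-1-ol.

2-bromoundec-4-en-1-ol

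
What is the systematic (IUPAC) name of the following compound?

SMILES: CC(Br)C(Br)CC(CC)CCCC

The longest carbon chain is 9 atoms: the parent is nonane.
The numbering direction is chosen so that the substituent locant set {2,3,5} is lower than {5,7,8} at the first point of difference.
This places bromo groups at C-2 and C-3; an ethyl group at C-5.
The substituents are ordered alphabetically, ignoring any di-/tri- multipliers.
Assembling the pieces gives 2,3-dibromo-5-ethylnonane.

2,3-dibromo-5-ethylnonane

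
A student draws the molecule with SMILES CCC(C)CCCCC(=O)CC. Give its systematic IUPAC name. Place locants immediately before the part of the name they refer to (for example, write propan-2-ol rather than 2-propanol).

The longest chain bearing the carbonyl is 10 carbons long (decane).
A ketone (C=O on an internal carbon) is the principal characteristic group, giving the suffix -one.
The numbering direction is chosen so that numbering from this end puts the carbonyl group at C-3 rather than C-8.
That gives the carbonyl at C-3; a methyl group at C-8.
The name is 8-methyldecan-3-one.

8-methyldecan-3-one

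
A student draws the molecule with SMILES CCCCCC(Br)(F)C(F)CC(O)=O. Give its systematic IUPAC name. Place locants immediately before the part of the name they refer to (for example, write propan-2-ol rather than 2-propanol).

Counting along the main chain through the –COOH group gives 9 carbons: the parent is nonane.
The principal characteristic group is a carboxylic acid (terminal –COOH), named with the suffix -oic acid.
Number the chain so that the carboxylic acid carbon is C-1 by definition.
With this numbering: a bromo group at C-4; fluoro groups at C-3 and C-4.
Prefixes are listed alphabetically: bromo, fluoro.
Putting it together: 4-bromo-3,4-difluorononanoic acid.

4-bromo-3,4-difluorononanoic acid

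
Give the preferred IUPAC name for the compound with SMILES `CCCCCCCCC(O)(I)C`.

2-iododecan-2-ol

Counting along the main chain through the –OH group gives 10 carbons: the parent is decane.
The highest-priority functional group is an alcohol (–OH), so the name ends in -ol.
Choose the numbering such that numbering from this end puts the hydroxyl group at C-2 rather than C-9.
This places the hydroxyl at C-2; an iodo group at C-2.
Assembling the pieces gives 2-iododecan-2-ol.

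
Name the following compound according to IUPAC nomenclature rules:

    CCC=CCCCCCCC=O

The longest carbon chain that includes the –CHO group and the multiple bond has 11 carbons, so the parent hydride is undecane.
An aldehyde (terminal –CHO) is the principal characteristic group, giving the suffix -al.
There is one C=C double bond, indicated by the ending -ene.
Choose the numbering such that the aldehyde carbon is C-1 by definition.
That gives the double bond between C-8 and C-9.
Putting it together: undec-8-enal.

undec-8-enal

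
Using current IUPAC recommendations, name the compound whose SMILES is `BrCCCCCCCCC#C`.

10-bromodec-1-yne

The longest chain bearing the multiple bond is 10 carbons long (decane).
There is one C≡C triple bond, indicated by the ending -yne.
Choose the numbering such that numbering from this end puts the triple bond at C-1 rather than C-9.
This places the triple bond between C-1 and C-2; a bromo group at C-10.
Putting it together: 10-bromodec-1-yne.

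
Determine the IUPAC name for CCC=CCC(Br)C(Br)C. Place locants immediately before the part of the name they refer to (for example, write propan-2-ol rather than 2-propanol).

The longest chain bearing the multiple bond is 8 carbons long (octane).
There is one C=C double bond, indicated by the ending -ene.
The numbering direction is chosen so that numbering from this end puts the double bond at C-3 rather than C-5.
This places the double bond between C-3 and C-4; bromo groups at C-6 and C-7.
The name is 6,7-dibromooct-3-ene.

6,7-dibromooct-3-ene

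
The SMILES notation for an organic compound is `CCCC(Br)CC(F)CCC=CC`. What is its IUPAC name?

8-bromo-6-fluoroundec-2-ene

The longest chain bearing the multiple bond is 11 carbons long (undecane).
There is one C=C double bond, indicated by the ending -ene.
The numbering direction is chosen so that numbering from this end puts the double bond at C-2 rather than C-9.
This places the double bond between C-2 and C-3; a bromo group at C-8; a fluoro group at C-6.
The substituents are ordered alphabetically, ignoring any di-/tri- multipliers.
Putting it together: 8-bromo-6-fluoroundec-2-ene.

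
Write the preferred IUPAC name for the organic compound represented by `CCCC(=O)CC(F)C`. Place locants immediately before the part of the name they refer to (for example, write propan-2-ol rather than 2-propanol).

The longest carbon chain that includes the carbonyl has 7 carbons, so the parent hydride is heptane.
The highest-priority functional group is a ketone (C=O on an internal carbon), so the name ends in -one.
Number the chain so that the substituent locant set {2} is lower than {6} at the first point of difference.
That gives the carbonyl at C-4; a fluoro group at C-2.
Assembling the pieces gives 2-fluoroheptan-4-one.

2-fluoroheptan-4-one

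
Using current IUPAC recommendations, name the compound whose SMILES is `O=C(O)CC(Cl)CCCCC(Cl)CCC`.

Counting along the main chain through the –COOH group gives 11 carbons: the parent is undecane.
The principal characteristic group is a carboxylic acid (terminal –COOH), named with the suffix -oic acid.
The numbering direction is chosen so that the carboxylic acid carbon is C-1 by definition.
With this numbering: chloro groups at C-3 and C-8.
Assembling the pieces gives 3,8-dichloroundecanoic acid.

3,8-dichloroundecanoic acid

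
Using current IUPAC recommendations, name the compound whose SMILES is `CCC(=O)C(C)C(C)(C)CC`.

4,5,5-trimethylheptan-3-one

The longest chain bearing the carbonyl is 7 carbons long (heptane).
A ketone (C=O on an internal carbon) is the principal characteristic group, giving the suffix -one.
The numbering direction is chosen so that numbering from this end puts the carbonyl group at C-3 rather than C-5.
This places the carbonyl at C-3; methyl groups at C-4 and C-5 (×2).
Putting it together: 4,5,5-trimethylheptan-3-one.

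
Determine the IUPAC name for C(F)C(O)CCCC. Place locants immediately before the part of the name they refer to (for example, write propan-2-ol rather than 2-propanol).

1-fluorohexan-2-ol

The longest carbon chain that includes the –OH group has 6 carbons, so the parent hydride is hexane.
The principal characteristic group is an alcohol (–OH), named with the suffix -ol.
The numbering direction is chosen so that numbering from this end puts the hydroxyl group at C-2 rather than C-5.
That gives the hydroxyl at C-2; a fluoro group at C-1.
Putting it together: 1-fluorohexan-2-ol.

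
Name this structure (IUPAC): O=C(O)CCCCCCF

7-fluoroheptanoic acid

Counting along the main chain through the –COOH group gives 7 carbons: the parent is heptane.
The highest-priority functional group is a carboxylic acid (terminal –COOH), so the name ends in -oic acid.
The numbering direction is chosen so that the carboxylic acid carbon is C-1 by definition.
That gives a fluoro group at C-7.
Assembling the pieces gives 7-fluoroheptanoic acid.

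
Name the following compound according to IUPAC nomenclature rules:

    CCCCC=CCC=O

The longest carbon chain that includes the –CHO group and the multiple bond has 8 carbons, so the parent hydride is octane.
The highest-priority functional group is an aldehyde (terminal –CHO), so the name ends in -al.
The chain contains a C=C double bond, so the unsaturation ending is -ene.
The numbering direction is chosen so that the aldehyde carbon is C-1 by definition.
That gives the double bond between C-3 and C-4.
Assembling the pieces gives oct-3-enal.

oct-3-enal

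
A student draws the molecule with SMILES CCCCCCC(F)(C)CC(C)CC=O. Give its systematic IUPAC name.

The longest carbon chain that includes the –CHO group has 11 carbons, so the parent hydride is undecane.
An aldehyde (terminal –CHO) is the principal characteristic group, giving the suffix -al.
Choose the numbering such that the aldehyde carbon is C-1 by definition.
This places a fluoro group at C-5; methyl groups at C-3 and C-5.
Substituent prefixes are cited in alphabetical order (multiplying prefixes like di-/tri- are ignored for ordering).
The name is 5-fluoro-3,5-dimethylundecanal.

5-fluoro-3,5-dimethylundecanal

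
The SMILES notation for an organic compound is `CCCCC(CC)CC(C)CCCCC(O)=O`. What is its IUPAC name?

8-ethyl-6-methyldodecanoic acid

The longest carbon chain that includes the –COOH group has 12 carbons, so the parent hydride is dodecane.
The highest-priority functional group is a carboxylic acid (terminal –COOH), so the name ends in -oic acid.
Choose the numbering such that the carboxylic acid carbon is C-1 by definition.
That gives an ethyl group at C-8; a methyl group at C-6.
Substituent prefixes are cited in alphabetical order (multiplying prefixes like di-/tri- are ignored for ordering).
Assembling the pieces gives 8-ethyl-6-methyldodecanoic acid.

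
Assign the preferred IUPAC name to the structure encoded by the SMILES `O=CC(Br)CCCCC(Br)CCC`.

The longest carbon chain that includes the –CHO group has 10 carbons, so the parent hydride is decane.
The highest-priority functional group is an aldehyde (terminal –CHO), so the name ends in -al.
Number the chain so that the aldehyde carbon is C-1 by definition.
With this numbering: bromo groups at C-2 and C-7.
Assembling the pieces gives 2,7-dibromodecanal.

2,7-dibromodecanal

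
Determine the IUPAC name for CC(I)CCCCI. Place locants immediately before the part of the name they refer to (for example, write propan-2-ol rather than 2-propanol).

The longest carbon chain is 6 atoms: the parent is hexane.
Number the chain so that the substituent locant set {1,5} is lower than {2,6} at the first point of difference.
With this numbering: iodo groups at C-1 and C-5.
The name is 1,5-diiodohexane.

1,5-diiodohexane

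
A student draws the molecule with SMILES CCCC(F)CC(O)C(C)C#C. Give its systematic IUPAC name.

The longest carbon chain that includes the –OH group and the multiple bond has 9 carbons, so the parent hydride is nonane.
The highest-priority functional group is an alcohol (–OH), so the name ends in -ol.
A C≡C triple bond in the chain gives the infix -yne-.
The numbering direction is chosen so that numbering from this end puts the hydroxyl group at C-4 rather than C-6.
That gives the hydroxyl at C-4; the triple bond between C-1 and C-2; a fluoro group at C-6; a methyl group at C-3.
The substituents are ordered alphabetically, ignoring any di-/tri- multipliers.
The name is 6-fluoro-3-methylnon-1-yn-4-ol.

6-fluoro-3-methylnon-1-yn-4-ol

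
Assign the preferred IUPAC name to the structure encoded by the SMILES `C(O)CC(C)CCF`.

The longest carbon chain that includes the –OH group has 5 carbons, so the parent hydride is pentane.
The principal characteristic group is an alcohol (–OH), named with the suffix -ol.
Number the chain so that numbering from this end puts the hydroxyl group at C-1 rather than C-5.
This places the hydroxyl at C-1; a fluoro group at C-5; a methyl group at C-3.
Prefixes are listed alphabetically: fluoro, methyl.
Putting it together: 5-fluoro-3-methylpentan-1-ol.

5-fluoro-3-methylpentan-1-ol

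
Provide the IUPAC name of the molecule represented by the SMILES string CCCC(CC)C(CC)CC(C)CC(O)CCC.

8,9-diethyl-6-methyldodecan-4-ol

The longest carbon chain that includes the –OH group has 12 carbons, so the parent hydride is dodecane.
An alcohol (–OH) is the principal characteristic group, giving the suffix -ol.
The numbering direction is chosen so that numbering from this end puts the hydroxyl group at C-4 rather than C-9.
That gives the hydroxyl at C-4; ethyl groups at C-8 and C-9; a methyl group at C-6.
Substituent prefixes are cited in alphabetical order (multiplying prefixes like di-/tri- are ignored for ordering).
Putting it together: 8,9-diethyl-6-methyldodecan-4-ol.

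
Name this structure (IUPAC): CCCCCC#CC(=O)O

Counting along the main chain through the –COOH group and the multiple bond gives 8 carbons: the parent is octane.
The highest-priority functional group is a carboxylic acid (terminal –COOH), so the name ends in -oic acid.
The chain contains a C≡C triple bond, so the unsaturation ending is -yne.
The numbering direction is chosen so that the carboxylic acid carbon is C-1 by definition.
With this numbering: the triple bond between C-2 and C-3.
The name is oct-2-ynoic acid.

oct-2-ynoic acid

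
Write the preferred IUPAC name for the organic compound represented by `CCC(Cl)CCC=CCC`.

The longest carbon chain that includes the multiple bond has 9 carbons, so the parent hydride is nonane.
There is one C=C double bond, indicated by the ending -ene.
The numbering direction is chosen so that numbering from this end puts the double bond at C-3 rather than C-6.
That gives the double bond between C-3 and C-4; a chloro group at C-7.
The name is 7-chloronon-3-ene.

7-chloronon-3-ene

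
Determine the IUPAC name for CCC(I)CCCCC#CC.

The longest carbon chain that includes the multiple bond has 10 carbons, so the parent hydride is decane.
The chain contains a C≡C triple bond, so the unsaturation ending is -yne.
The numbering direction is chosen so that numbering from this end puts the triple bond at C-2 rather than C-8.
With this numbering: the triple bond between C-2 and C-3; an iodo group at C-8.
Assembling the pieces gives 8-iododec-2-yne.

8-iododec-2-yne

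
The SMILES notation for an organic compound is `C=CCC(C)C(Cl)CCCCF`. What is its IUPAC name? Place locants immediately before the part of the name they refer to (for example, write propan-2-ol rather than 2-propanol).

Counting along the main chain through the multiple bond gives 9 carbons: the parent is nonane.
A C=C double bond in the chain gives the infix -ene-.
The numbering direction is chosen so that numbering from this end puts the double bond at C-1 rather than C-8.
With this numbering: the double bond between C-1 and C-2; a chloro group at C-5; a fluoro group at C-9; a methyl group at C-4.
Prefixes are listed alphabetically: chloro, fluoro, methyl.
Assembling the pieces gives 5-chloro-9-fluoro-4-methylnon-1-ene.

5-chloro-9-fluoro-4-methylnon-1-ene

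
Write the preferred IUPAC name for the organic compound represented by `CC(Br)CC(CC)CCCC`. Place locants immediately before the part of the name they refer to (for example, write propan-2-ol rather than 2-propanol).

2-bromo-4-ethyloctane

The longest carbon chain is 8 atoms: the parent is octane.
The numbering direction is chosen so that the substituent locant set {2,4} is lower than {5,7} at the first point of difference.
That gives a bromo group at C-2; an ethyl group at C-4.
The substituents are ordered alphabetically, ignoring any di-/tri- multipliers.
Assembling the pieces gives 2-bromo-4-ethyloctane.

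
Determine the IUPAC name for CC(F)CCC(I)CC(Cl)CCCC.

The parent chain contains 11 carbons (undecane).
Number the chain so that the substituent locant set {2,5,7} is lower than {5,7,10} at the first point of difference.
With this numbering: a chloro group at C-7; a fluoro group at C-2; an iodo group at C-5.
The substituents are ordered alphabetically, ignoring any di-/tri- multipliers.
Putting it together: 7-chloro-2-fluoro-5-iodoundecane.

7-chloro-2-fluoro-5-iodoundecane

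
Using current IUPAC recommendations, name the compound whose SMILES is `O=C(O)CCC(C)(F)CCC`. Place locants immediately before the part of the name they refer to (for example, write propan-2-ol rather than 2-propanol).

The longest chain bearing the –COOH group is 7 carbons long (heptane).
A carboxylic acid (terminal –COOH) is the principal characteristic group, giving the suffix -oic acid.
The numbering direction is chosen so that the carboxylic acid carbon is C-1 by definition.
That gives a fluoro group at C-4; a methyl group at C-4.
Prefixes are listed alphabetically: fluoro, methyl.
Assembling the pieces gives 4-fluoro-4-methylheptanoic acid.

4-fluoro-4-methylheptanoic acid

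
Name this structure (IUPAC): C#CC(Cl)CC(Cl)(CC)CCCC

3,5-dichloro-5-ethylnon-1-yne

The longest chain bearing the multiple bond is 9 carbons long (nonane).
A C≡C triple bond in the chain gives the infix -yne-.
Number the chain so that numbering from this end puts the triple bond at C-1 rather than C-8.
This places the triple bond between C-1 and C-2; chloro groups at C-3 and C-5; an ethyl group at C-5.
Prefixes are listed alphabetically: chloro, ethyl.
Putting it together: 3,5-dichloro-5-ethylnon-1-yne.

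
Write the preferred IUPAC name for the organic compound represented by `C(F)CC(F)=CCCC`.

The longest carbon chain that includes the multiple bond has 7 carbons, so the parent hydride is heptane.
The chain contains a C=C double bond, so the unsaturation ending is -ene.
The numbering direction is chosen so that numbering from this end puts the double bond at C-3 rather than C-4.
With this numbering: the double bond between C-3 and C-4; fluoro groups at C-1 and C-3.
Assembling the pieces gives 1,3-difluorohept-3-ene.

1,3-difluorohept-3-ene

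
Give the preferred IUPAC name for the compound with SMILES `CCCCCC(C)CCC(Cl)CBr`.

1-bromo-2-chloro-5-methyldecane

The parent chain contains 10 carbons (decane).
Choose the numbering such that the substituent locant set {1,2,5} is lower than {6,9,10} at the first point of difference.
That gives a bromo group at C-1; a chloro group at C-2; a methyl group at C-5.
The substituents are ordered alphabetically, ignoring any di-/tri- multipliers.
Assembling the pieces gives 1-bromo-2-chloro-5-methyldecane.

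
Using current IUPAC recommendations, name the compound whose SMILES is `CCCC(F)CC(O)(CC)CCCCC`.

The longest carbon chain that includes the –OH group has 11 carbons, so the parent hydride is undecane.
An alcohol (–OH) is the principal characteristic group, giving the suffix -ol.
Number the chain so that the substituent locant set {4,6} is lower than {6,8} at the first point of difference.
With this numbering: the hydroxyl at C-6; an ethyl group at C-6; a fluoro group at C-4.
Prefixes are listed alphabetically: ethyl, fluoro.
The name is 6-ethyl-4-fluoroundecan-6-ol.

6-ethyl-4-fluoroundecan-6-ol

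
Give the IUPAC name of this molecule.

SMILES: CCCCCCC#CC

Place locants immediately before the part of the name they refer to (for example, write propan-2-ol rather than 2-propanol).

The longest chain bearing the multiple bond is 9 carbons long (nonane).
There is one C≡C triple bond, indicated by the ending -yne.
Choose the numbering such that numbering from this end puts the triple bond at C-2 rather than C-7.
This places the triple bond between C-2 and C-3.
Putting it together: non-2-yne.

non-2-yne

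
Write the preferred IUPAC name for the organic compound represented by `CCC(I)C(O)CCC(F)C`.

7-fluoro-3-iodooctan-4-ol

The longest chain bearing the –OH group is 8 carbons long (octane).
The highest-priority functional group is an alcohol (–OH), so the name ends in -ol.
The numbering direction is chosen so that numbering from this end puts the hydroxyl group at C-4 rather than C-5.
With this numbering: the hydroxyl at C-4; a fluoro group at C-7; an iodo group at C-3.
Prefixes are listed alphabetically: fluoro, iodo.
Putting it together: 7-fluoro-3-iodooctan-4-ol.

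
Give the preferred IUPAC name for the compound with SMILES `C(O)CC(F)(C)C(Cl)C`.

Counting along the main chain through the –OH group gives 5 carbons: the parent is pentane.
The highest-priority functional group is an alcohol (–OH), so the name ends in -ol.
Number the chain so that numbering from this end puts the hydroxyl group at C-1 rather than C-5.
That gives the hydroxyl at C-1; a chloro group at C-4; a fluoro group at C-3; a methyl group at C-3.
The substituents are ordered alphabetically, ignoring any di-/tri- multipliers.
Assembling the pieces gives 4-chloro-3-fluoro-3-methylpentan-1-ol.

4-chloro-3-fluoro-3-methylpentan-1-ol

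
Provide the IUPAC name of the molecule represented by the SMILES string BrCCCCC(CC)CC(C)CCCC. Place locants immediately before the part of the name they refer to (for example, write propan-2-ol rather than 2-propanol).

The parent chain contains 11 carbons (undecane).
The numbering direction is chosen so that the substituent locant set {1,5,7} is lower than {5,7,11} at the first point of difference.
This places a bromo group at C-1; an ethyl group at C-5; a methyl group at C-7.
Substituent prefixes are cited in alphabetical order (multiplying prefixes like di-/tri- are ignored for ordering).
Assembling the pieces gives 1-bromo-5-ethyl-7-methylundecane.

1-bromo-5-ethyl-7-methylundecane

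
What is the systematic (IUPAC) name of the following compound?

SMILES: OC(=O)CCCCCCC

octanoic acid

Counting along the main chain through the –COOH group gives 8 carbons: the parent is octane.
The principal characteristic group is a carboxylic acid (terminal –COOH), named with the suffix -oic acid.
Choose the numbering such that the carboxylic acid carbon is C-1 by definition.
Assembling the pieces gives octanoic acid.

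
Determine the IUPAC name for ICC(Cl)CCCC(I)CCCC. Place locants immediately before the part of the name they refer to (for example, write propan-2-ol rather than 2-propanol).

2-chloro-1,6-diiododecane

The parent chain contains 10 carbons (decane).
The numbering direction is chosen so that the substituent locant set {1,2,6} is lower than {5,9,10} at the first point of difference.
That gives a chloro group at C-2; iodo groups at C-1 and C-6.
The substituents are ordered alphabetically, ignoring any di-/tri- multipliers.
The name is 2-chloro-1,6-diiododecane.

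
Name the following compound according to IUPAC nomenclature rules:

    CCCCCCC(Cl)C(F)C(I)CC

5-chloro-4-fluoro-3-iodoundecane

The longest carbon chain is 11 atoms: the parent is undecane.
Number the chain so that the substituent locant set {3,4,5} is lower than {7,8,9} at the first point of difference.
This places a chloro group at C-5; a fluoro group at C-4; an iodo group at C-3.
Prefixes are listed alphabetically: chloro, fluoro, iodo.
Assembling the pieces gives 5-chloro-4-fluoro-3-iodoundecane.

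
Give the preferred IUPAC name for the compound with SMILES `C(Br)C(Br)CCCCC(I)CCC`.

The longest continuous carbon chain has 10 atoms, so the parent hydride is decane.
Number the chain so that the substituent locant set {1,2,7} is lower than {4,9,10} at the first point of difference.
This places bromo groups at C-1 and C-2; an iodo group at C-7.
Prefixes are listed alphabetically: bromo, iodo.
Putting it together: 1,2-dibromo-7-iododecane.

1,2-dibromo-7-iododecane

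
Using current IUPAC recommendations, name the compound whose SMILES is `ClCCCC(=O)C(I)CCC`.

1-chloro-5-iodooctan-4-one

The longest chain bearing the carbonyl is 8 carbons long (octane).
The highest-priority functional group is a ketone (C=O on an internal carbon), so the name ends in -one.
Number the chain so that numbering from this end puts the carbonyl group at C-4 rather than C-5.
With this numbering: the carbonyl at C-4; a chloro group at C-1; an iodo group at C-5.
Substituent prefixes are cited in alphabetical order (multiplying prefixes like di-/tri- are ignored for ordering).
The name is 1-chloro-5-iodooctan-4-one.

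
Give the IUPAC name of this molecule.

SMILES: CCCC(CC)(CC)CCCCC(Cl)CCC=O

The longest carbon chain that includes the –CHO group has 12 carbons, so the parent hydride is dodecane.
An aldehyde (terminal –CHO) is the principal characteristic group, giving the suffix -al.
Choose the numbering such that the aldehyde carbon is C-1 by definition.
That gives a chloro group at C-4; two ethyl groups at C-9.
Prefixes are listed alphabetically: chloro, ethyl.
Assembling the pieces gives 4-chloro-9,9-diethyldodecanal.

4-chloro-9,9-diethyldodecanal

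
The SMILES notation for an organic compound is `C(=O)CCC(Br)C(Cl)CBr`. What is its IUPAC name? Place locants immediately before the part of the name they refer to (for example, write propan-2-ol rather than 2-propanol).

The longest chain bearing the –CHO group is 6 carbons long (hexane).
The highest-priority functional group is an aldehyde (terminal –CHO), so the name ends in -al.
Number the chain so that the aldehyde carbon is C-1 by definition.
With this numbering: bromo groups at C-4 and C-6; a chloro group at C-5.
Substituent prefixes are cited in alphabetical order (multiplying prefixes like di-/tri- are ignored for ordering).
Putting it together: 4,6-dibromo-5-chlorohexanal.

4,6-dibromo-5-chlorohexanal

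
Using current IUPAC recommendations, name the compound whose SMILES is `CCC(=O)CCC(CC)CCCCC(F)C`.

6-ethyl-11-fluorododecan-3-one

The longest carbon chain that includes the carbonyl has 12 carbons, so the parent hydride is dodecane.
The principal characteristic group is a ketone (C=O on an internal carbon), named with the suffix -one.
Number the chain so that numbering from this end puts the carbonyl group at C-3 rather than C-10.
This places the carbonyl at C-3; an ethyl group at C-6; a fluoro group at C-11.
Substituent prefixes are cited in alphabetical order (multiplying prefixes like di-/tri- are ignored for ordering).
The name is 6-ethyl-11-fluorododecan-3-one.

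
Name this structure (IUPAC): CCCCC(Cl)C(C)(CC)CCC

The longest carbon chain is 9 atoms: the parent is nonane.
Number the chain so that the substituent locant set {4,4,5} is lower than {5,6,6} at the first point of difference.
That gives a chloro group at C-5; an ethyl group at C-4; a methyl group at C-4.
The substituents are ordered alphabetically, ignoring any di-/tri- multipliers.
The name is 5-chloro-4-ethyl-4-methylnonane.

5-chloro-4-ethyl-4-methylnonane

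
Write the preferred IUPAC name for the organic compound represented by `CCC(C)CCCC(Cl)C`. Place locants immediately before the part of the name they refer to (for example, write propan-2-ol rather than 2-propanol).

2-chloro-6-methyloctane

The longest continuous carbon chain has 8 atoms, so the parent hydride is octane.
Number the chain so that the substituent locant set {2,6} is lower than {3,7} at the first point of difference.
That gives a chloro group at C-2; a methyl group at C-6.
The substituents are ordered alphabetically, ignoring any di-/tri- multipliers.
The name is 2-chloro-6-methyloctane.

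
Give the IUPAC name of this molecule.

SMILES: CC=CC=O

but-2-enal

The longest chain bearing the –CHO group and the multiple bond is 4 carbons long (butane).
The highest-priority functional group is an aldehyde (terminal –CHO), so the name ends in -al.
There is one C=C double bond, indicated by the ending -ene.
Number the chain so that the aldehyde carbon is C-1 by definition.
That gives the double bond between C-2 and C-3.
Assembling the pieces gives but-2-enal.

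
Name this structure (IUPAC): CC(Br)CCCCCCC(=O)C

The longest carbon chain that includes the carbonyl has 10 carbons, so the parent hydride is decane.
A ketone (C=O on an internal carbon) is the principal characteristic group, giving the suffix -one.
Number the chain so that numbering from this end puts the carbonyl group at C-2 rather than C-9.
With this numbering: the carbonyl at C-2; a bromo group at C-9.
The name is 9-bromodecan-2-one.

9-bromodecan-2-one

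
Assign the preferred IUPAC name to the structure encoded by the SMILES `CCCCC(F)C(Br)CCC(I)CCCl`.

6-bromo-1-chloro-7-fluoro-3-iodoundecane

The parent chain contains 11 carbons (undecane).
Number the chain so that the substituent locant set {1,3,6,7} is lower than {5,6,9,11} at the first point of difference.
This places a bromo group at C-6; a chloro group at C-1; a fluoro group at C-7; an iodo group at C-3.
Substituent prefixes are cited in alphabetical order (multiplying prefixes like di-/tri- are ignored for ordering).
Assembling the pieces gives 6-bromo-1-chloro-7-fluoro-3-iodoundecane.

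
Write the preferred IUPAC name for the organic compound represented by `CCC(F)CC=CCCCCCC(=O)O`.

10-fluorododec-7-enoic acid

The longest carbon chain that includes the –COOH group and the multiple bond has 12 carbons, so the parent hydride is dodecane.
The principal characteristic group is a carboxylic acid (terminal –COOH), named with the suffix -oic acid.
The chain contains a C=C double bond, so the unsaturation ending is -ene.
Number the chain so that the carboxylic acid carbon is C-1 by definition.
That gives the double bond between C-7 and C-8; a fluoro group at C-10.
The name is 10-fluorododec-7-enoic acid.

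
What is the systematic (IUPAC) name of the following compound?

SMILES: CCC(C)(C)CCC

3,3-dimethylhexane

The longest carbon chain is 6 atoms: the parent is hexane.
Choose the numbering such that the substituent locant set {3,3} is lower than {4,4} at the first point of difference.
With this numbering: two methyl groups at C-3.
The name is 3,3-dimethylhexane.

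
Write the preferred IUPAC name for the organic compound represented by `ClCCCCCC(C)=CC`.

The longest carbon chain that includes the multiple bond has 8 carbons, so the parent hydride is octane.
There is one C=C double bond, indicated by the ending -ene.
Choose the numbering such that numbering from this end puts the double bond at C-2 rather than C-6.
That gives the double bond between C-2 and C-3; a chloro group at C-8; a methyl group at C-3.
The substituents are ordered alphabetically, ignoring any di-/tri- multipliers.
Assembling the pieces gives 8-chloro-3-methyloct-2-ene.

8-chloro-3-methyloct-2-ene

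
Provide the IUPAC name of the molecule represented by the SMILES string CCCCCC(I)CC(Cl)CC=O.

Counting along the main chain through the –CHO group gives 10 carbons: the parent is decane.
An aldehyde (terminal –CHO) is the principal characteristic group, giving the suffix -al.
The numbering direction is chosen so that the aldehyde carbon is C-1 by definition.
This places a chloro group at C-3; an iodo group at C-5.
The substituents are ordered alphabetically, ignoring any di-/tri- multipliers.
The name is 3-chloro-5-iododecanal.

3-chloro-5-iododecanal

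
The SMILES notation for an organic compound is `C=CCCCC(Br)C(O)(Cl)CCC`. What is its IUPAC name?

5-bromo-4-chlorodec-9-en-4-ol

Counting along the main chain through the –OH group and the multiple bond gives 10 carbons: the parent is decane.
An alcohol (–OH) is the principal characteristic group, giving the suffix -ol.
The chain contains a C=C double bond, so the unsaturation ending is -ene.
Number the chain so that numbering from this end puts the hydroxyl group at C-4 rather than C-7.
That gives the hydroxyl at C-4; the double bond between C-9 and C-10; a bromo group at C-5; a chloro group at C-4.
Substituent prefixes are cited in alphabetical order (multiplying prefixes like di-/tri- are ignored for ordering).
The name is 5-bromo-4-chlorodec-9-en-4-ol.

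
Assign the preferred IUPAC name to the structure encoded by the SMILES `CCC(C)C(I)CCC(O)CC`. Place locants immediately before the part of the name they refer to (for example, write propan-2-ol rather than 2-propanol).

6-iodo-7-methylnonan-3-ol

Counting along the main chain through the –OH group gives 9 carbons: the parent is nonane.
The highest-priority functional group is an alcohol (–OH), so the name ends in -ol.
The numbering direction is chosen so that numbering from this end puts the hydroxyl group at C-3 rather than C-7.
With this numbering: the hydroxyl at C-3; an iodo group at C-6; a methyl group at C-7.
The substituents are ordered alphabetically, ignoring any di-/tri- multipliers.
The name is 6-iodo-7-methylnonan-3-ol.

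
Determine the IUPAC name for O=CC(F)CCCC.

The longest chain bearing the –CHO group is 6 carbons long (hexane).
The principal characteristic group is an aldehyde (terminal –CHO), named with the suffix -al.
The numbering direction is chosen so that the aldehyde carbon is C-1 by definition.
With this numbering: a fluoro group at C-2.
Assembling the pieces gives 2-fluorohexanal.

2-fluorohexanal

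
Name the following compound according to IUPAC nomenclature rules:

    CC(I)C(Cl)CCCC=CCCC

The longest carbon chain that includes the multiple bond has 11 carbons, so the parent hydride is undecane.
A C=C double bond in the chain gives the infix -ene-.
The numbering direction is chosen so that numbering from this end puts the double bond at C-4 rather than C-7.
That gives the double bond between C-4 and C-5; a chloro group at C-9; an iodo group at C-10.
Prefixes are listed alphabetically: chloro, iodo.
Assembling the pieces gives 9-chloro-10-iodoundec-4-ene.

9-chloro-10-iodoundec-4-ene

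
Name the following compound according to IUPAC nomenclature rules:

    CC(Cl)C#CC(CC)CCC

2-chloro-5-ethyloct-3-yne

The longest chain bearing the multiple bond is 8 carbons long (octane).
The chain contains a C≡C triple bond, so the unsaturation ending is -yne.
The numbering direction is chosen so that numbering from this end puts the triple bond at C-3 rather than C-5.
That gives the triple bond between C-3 and C-4; a chloro group at C-2; an ethyl group at C-5.
Prefixes are listed alphabetically: chloro, ethyl.
The name is 2-chloro-5-ethyloct-3-yne.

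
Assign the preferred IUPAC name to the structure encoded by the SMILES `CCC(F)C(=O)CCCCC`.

3-fluorononan-4-one

The longest carbon chain that includes the carbonyl has 9 carbons, so the parent hydride is nonane.
A ketone (C=O on an internal carbon) is the principal characteristic group, giving the suffix -one.
Choose the numbering such that numbering from this end puts the carbonyl group at C-4 rather than C-6.
This places the carbonyl at C-4; a fluoro group at C-3.
Assembling the pieces gives 3-fluorononan-4-one.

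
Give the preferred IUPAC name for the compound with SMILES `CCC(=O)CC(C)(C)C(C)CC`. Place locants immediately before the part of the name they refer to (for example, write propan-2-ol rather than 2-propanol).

The longest chain bearing the carbonyl is 8 carbons long (octane).
The highest-priority functional group is a ketone (C=O on an internal carbon), so the name ends in -one.
Choose the numbering such that numbering from this end puts the carbonyl group at C-3 rather than C-6.
This places the carbonyl at C-3; methyl groups at C-5 (×2) and C-6.
Putting it together: 5,5,6-trimethyloctan-3-one.

5,5,6-trimethyloctan-3-one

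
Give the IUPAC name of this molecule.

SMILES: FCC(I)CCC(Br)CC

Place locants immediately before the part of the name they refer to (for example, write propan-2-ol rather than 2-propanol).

The longest continuous carbon chain has 7 atoms, so the parent hydride is heptane.
Number the chain so that the substituent locant set {1,2,5} is lower than {3,6,7} at the first point of difference.
That gives a bromo group at C-5; a fluoro group at C-1; an iodo group at C-2.
The substituents are ordered alphabetically, ignoring any di-/tri- multipliers.
The name is 5-bromo-1-fluoro-2-iodoheptane.

5-bromo-1-fluoro-2-iodoheptane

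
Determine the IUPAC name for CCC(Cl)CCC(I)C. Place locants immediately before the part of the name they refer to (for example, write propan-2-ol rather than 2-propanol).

The parent chain contains 7 carbons (heptane).
Number the chain so that the substituent locant set {2,5} is lower than {3,6} at the first point of difference.
This places a chloro group at C-5; an iodo group at C-2.
The substituents are ordered alphabetically, ignoring any di-/tri- multipliers.
Assembling the pieces gives 5-chloro-2-iodoheptane.

5-chloro-2-iodoheptane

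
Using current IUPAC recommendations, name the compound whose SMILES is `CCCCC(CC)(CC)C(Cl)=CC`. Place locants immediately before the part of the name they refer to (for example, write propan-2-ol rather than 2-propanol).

The longest carbon chain that includes the multiple bond has 8 carbons, so the parent hydride is octane.
The chain contains a C=C double bond, so the unsaturation ending is -ene.
Number the chain so that numbering from this end puts the double bond at C-2 rather than C-6.
This places the double bond between C-2 and C-3; a chloro group at C-3; two ethyl groups at C-4.
Substituent prefixes are cited in alphabetical order (multiplying prefixes like di-/tri- are ignored for ordering).
Putting it together: 3-chloro-4,4-diethyloct-2-ene.

3-chloro-4,4-diethyloct-2-ene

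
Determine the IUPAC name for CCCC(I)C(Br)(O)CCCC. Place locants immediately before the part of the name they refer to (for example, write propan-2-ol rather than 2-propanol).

5-bromo-4-iodononan-5-ol

Counting along the main chain through the –OH group gives 9 carbons: the parent is nonane.
The highest-priority functional group is an alcohol (–OH), so the name ends in -ol.
Choose the numbering such that the substituent locant set {4,5} is lower than {5,6} at the first point of difference.
With this numbering: the hydroxyl at C-5; a bromo group at C-5; an iodo group at C-4.
The substituents are ordered alphabetically, ignoring any di-/tri- multipliers.
Assembling the pieces gives 5-bromo-4-iodononan-5-ol.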